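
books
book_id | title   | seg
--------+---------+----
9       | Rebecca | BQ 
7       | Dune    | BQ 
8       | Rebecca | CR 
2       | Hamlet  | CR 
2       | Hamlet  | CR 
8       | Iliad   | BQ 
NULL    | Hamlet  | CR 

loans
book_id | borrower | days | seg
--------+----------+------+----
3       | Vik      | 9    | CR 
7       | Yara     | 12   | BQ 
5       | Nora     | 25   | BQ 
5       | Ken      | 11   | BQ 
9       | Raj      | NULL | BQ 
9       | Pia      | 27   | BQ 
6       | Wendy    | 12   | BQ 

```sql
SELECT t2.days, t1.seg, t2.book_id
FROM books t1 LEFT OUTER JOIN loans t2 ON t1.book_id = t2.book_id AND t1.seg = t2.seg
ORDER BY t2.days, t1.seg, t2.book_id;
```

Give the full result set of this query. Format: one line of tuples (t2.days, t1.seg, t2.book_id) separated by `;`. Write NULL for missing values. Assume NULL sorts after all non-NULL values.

(12, BQ, 7); (27, BQ, 9); (NULL, BQ, 9); (NULL, BQ, NULL); (NULL, CR, NULL); (NULL, CR, NULL); (NULL, CR, NULL); (NULL, CR, NULL)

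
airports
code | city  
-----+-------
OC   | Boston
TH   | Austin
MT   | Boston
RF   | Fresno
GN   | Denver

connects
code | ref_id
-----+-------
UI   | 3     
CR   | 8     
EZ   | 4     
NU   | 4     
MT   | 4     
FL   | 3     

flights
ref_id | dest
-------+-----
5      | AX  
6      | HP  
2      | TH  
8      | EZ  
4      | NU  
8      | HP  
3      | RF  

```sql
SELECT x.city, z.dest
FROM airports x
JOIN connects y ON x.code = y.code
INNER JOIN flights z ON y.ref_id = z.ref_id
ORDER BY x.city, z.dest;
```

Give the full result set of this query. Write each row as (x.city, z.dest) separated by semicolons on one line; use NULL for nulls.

Step 1 — x INNER JOIN y on code → 1 row(s).
Then INNER JOIN `flights z` on ref_id: keep only rows whose y.ref_id appears in z.

(Boston, NU)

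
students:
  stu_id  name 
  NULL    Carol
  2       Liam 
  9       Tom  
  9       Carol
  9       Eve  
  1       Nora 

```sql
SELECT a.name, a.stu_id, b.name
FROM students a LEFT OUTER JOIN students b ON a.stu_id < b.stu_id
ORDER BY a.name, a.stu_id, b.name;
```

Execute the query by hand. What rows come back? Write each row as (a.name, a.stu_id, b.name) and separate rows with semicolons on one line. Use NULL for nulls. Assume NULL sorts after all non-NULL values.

LEFT JOIN keeps every row from `students a`; unmatched rows get NULL for `students b`'s columns.
Matching on a.stu_id < b.stu_id. A NULL in a compared column never satisfies the condition.
Matched pairs: 7; unmatched a rows kept: 4.

(Carol, 9, NULL); (Carol, NULL, NULL); (Eve, 9, NULL); (Liam, 2, Carol); (Liam, 2, Eve); (Liam, 2, Tom); (Nora, 1, Carol); (Nora, 1, Eve); (Nora, 1, Liam); (Nora, 1, Tom); (Tom, 9, NULL)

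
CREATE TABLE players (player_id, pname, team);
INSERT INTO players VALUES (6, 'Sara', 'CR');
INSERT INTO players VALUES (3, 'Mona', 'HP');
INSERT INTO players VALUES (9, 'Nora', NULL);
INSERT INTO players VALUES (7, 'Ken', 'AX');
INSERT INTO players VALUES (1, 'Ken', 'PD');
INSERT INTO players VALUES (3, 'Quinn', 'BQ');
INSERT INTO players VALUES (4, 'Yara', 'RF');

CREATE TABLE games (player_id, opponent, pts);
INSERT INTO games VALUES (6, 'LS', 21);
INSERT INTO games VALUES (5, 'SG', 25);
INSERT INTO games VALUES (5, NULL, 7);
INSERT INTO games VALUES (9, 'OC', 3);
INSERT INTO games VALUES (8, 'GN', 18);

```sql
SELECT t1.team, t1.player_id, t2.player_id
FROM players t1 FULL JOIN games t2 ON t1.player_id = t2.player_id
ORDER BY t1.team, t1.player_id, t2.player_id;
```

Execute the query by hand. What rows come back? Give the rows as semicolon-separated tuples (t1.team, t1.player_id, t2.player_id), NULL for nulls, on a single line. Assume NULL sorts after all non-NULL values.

(AX, 7, NULL); (BQ, 3, NULL); (CR, 6, 6); (HP, 3, NULL); (PD, 1, NULL); (RF, 4, NULL); (NULL, 9, 9); (NULL, NULL, 5); (NULL, NULL, 5); (NULL, NULL, 8)

FULL OUTER JOIN keeps every row from both sides; unmatched rows get NULL for the other side's columns.
Matching on t1.player_id = t2.player_id.
- player_id=6: 1 matching t2 row(s), so 1 row(s) emitted.
- player_id=3: no t2 row matches, row kept with t2 columns NULL.
- player_id=9: 1 matching t2 row(s), so 1 row(s) emitted.
- player_id=7: no t2 row matches, row kept with t2 columns NULL.
- player_id=1: no t2 row matches, row kept with t2 columns NULL.
- player_id=3: no t2 row matches, row kept with t2 columns NULL.
- player_id=4: no t2 row matches, row kept with t2 columns NULL.
- 3 row(s) from t2 found no t1 partner → padded with NULL.
After projecting and ordering:
t1.team | t1.player_id | t2.player_id
AX | 7 | NULL
BQ | 3 | NULL
CR | 6 | 6
HP | 3 | NULL
PD | 1 | NULL
RF | 4 | NULL
NULL | 9 | 9
NULL | NULL | 5
NULL | NULL | 5
NULL | NULL | 8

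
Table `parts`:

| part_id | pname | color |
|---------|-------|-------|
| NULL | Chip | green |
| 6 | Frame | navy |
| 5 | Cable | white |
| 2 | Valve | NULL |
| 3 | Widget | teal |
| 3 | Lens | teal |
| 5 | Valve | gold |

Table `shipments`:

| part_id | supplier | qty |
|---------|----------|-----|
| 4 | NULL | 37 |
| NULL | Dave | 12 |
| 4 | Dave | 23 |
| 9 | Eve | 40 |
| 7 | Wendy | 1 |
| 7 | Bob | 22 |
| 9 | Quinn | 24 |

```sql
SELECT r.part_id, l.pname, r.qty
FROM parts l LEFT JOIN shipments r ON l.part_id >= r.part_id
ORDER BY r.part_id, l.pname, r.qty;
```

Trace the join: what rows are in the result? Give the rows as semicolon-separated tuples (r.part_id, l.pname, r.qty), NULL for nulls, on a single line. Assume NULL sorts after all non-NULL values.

LEFT JOIN keeps every row from `parts`; unmatched rows get NULL for `shipments`'s columns.
Matching on l.part_id >= r.part_id. A NULL in a compared column never satisfies the condition.
Matched pairs: 6; unmatched l rows kept: 4.

(4, Cable, 23); (4, Cable, 37); (4, Frame, 23); (4, Frame, 37); (4, Valve, 23); (4, Valve, 37); (NULL, Chip, NULL); (NULL, Lens, NULL); (NULL, Valve, NULL); (NULL, Widget, NULL)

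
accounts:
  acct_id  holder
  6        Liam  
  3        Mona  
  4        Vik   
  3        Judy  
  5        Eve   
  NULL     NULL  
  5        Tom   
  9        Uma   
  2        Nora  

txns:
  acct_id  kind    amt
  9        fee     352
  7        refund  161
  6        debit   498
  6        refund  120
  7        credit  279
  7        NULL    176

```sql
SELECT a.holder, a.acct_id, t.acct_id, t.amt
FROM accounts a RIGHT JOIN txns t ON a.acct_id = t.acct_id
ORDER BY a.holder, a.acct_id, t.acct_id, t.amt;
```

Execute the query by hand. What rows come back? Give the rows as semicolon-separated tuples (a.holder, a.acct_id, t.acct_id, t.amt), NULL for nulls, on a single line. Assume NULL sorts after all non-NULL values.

(Liam, 6, 6, 120); (Liam, 6, 6, 498); (Uma, 9, 9, 352); (NULL, NULL, 7, 161); (NULL, NULL, 7, 176); (NULL, NULL, 7, 279)

RIGHT JOIN keeps every row from `txns`; unmatched rows get NULL for `accounts`'s columns.
Matching on a.acct_id = t.acct_id. A NULL in a compared column never satisfies the condition.
- a row (acct_id=6): matches 2 t row(s) → 2 output row(s).
- a row (acct_id=3): no match.
- a row (acct_id=4): no match.
- a row (acct_id=3): no match.
- a row (acct_id=5): no match.
- a row (acct_id=NULL): no match.
- a row (acct_id=5): no match.
- a row (acct_id=9): matches 1 t row(s) → 1 output row(s).
- a row (acct_id=2): no match.
- 3 row(s) from t found no a partner → padded with NULL.
After projecting and ordering:
a.holder | a.acct_id | t.acct_id | t.amt
Liam | 6 | 6 | 120
Liam | 6 | 6 | 498
Uma | 9 | 9 | 352
NULL | NULL | 7 | 161
NULL | NULL | 7 | 176
NULL | NULL | 7 | 279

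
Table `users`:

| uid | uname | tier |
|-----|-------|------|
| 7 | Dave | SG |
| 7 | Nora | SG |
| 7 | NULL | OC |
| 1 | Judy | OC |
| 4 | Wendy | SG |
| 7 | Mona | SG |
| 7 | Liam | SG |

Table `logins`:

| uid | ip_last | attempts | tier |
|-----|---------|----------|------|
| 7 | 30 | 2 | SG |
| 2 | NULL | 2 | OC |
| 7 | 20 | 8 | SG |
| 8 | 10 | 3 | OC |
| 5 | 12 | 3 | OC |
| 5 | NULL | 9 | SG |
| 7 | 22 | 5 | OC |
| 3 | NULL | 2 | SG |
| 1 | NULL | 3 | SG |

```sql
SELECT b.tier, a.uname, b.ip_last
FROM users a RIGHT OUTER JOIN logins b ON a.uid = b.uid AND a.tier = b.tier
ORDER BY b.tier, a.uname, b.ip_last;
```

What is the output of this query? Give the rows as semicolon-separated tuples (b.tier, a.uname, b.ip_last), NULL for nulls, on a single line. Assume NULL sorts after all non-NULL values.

(OC, NULL, 10); (OC, NULL, 12); (OC, NULL, 22); (OC, NULL, NULL); (SG, Dave, 20); (SG, Dave, 30); (SG, Liam, 20); (SG, Liam, 30); (SG, Mona, 20); (SG, Mona, 30); (SG, Nora, 20); (SG, Nora, 30); (SG, NULL, NULL); (SG, NULL, NULL); (SG, NULL, NULL)

RIGHT JOIN keeps every row from `logins`; unmatched rows get NULL for `users`'s columns.
Matching on a.uid = b.uid AND a.tier = b.tier.
Matched pairs: 9; unmatched b rows kept: 6.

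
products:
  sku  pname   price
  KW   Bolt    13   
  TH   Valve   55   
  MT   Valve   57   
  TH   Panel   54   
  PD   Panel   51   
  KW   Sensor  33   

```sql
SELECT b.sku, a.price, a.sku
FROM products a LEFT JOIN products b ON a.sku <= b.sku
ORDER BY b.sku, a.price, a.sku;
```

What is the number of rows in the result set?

23

LEFT JOIN keeps every row from `products a`; unmatched rows get NULL for `products b`'s columns.
Matching on a.sku <= b.sku.
- a row (sku=KW): matches 6 b row(s) → 6 output row(s).
- a row (sku=TH): matches 2 b row(s) → 2 output row(s).
- a row (sku=MT): matches 4 b row(s) → 4 output row(s).
- a row (sku=TH): matches 2 b row(s) → 2 output row(s).
- a row (sku=PD): matches 3 b row(s) → 3 output row(s).
- a row (sku=KW): matches 6 b row(s) → 6 output row(s).
Total: 23 rows.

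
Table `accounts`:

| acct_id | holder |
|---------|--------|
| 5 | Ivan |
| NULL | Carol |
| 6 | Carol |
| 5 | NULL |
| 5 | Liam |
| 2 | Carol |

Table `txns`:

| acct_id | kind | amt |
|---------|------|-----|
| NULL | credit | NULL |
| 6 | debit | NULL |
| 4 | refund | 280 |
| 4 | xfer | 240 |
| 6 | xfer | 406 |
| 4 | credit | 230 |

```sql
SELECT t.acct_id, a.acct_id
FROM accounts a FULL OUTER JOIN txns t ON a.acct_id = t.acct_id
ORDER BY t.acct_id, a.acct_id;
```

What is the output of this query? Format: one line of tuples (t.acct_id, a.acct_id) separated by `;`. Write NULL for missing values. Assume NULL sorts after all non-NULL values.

(4, NULL); (4, NULL); (4, NULL); (6, 6); (6, 6); (NULL, 2); (NULL, 5); (NULL, 5); (NULL, 5); (NULL, NULL); (NULL, NULL)

FULL OUTER JOIN keeps every row from both sides; unmatched rows get NULL for the other side's columns.
Matching on a.acct_id = t.acct_id. A NULL in a compared column never satisfies the condition.
- acct_id=5: no t row matches, row kept with t columns NULL.
- acct_id=NULL: no t row matches, row kept with t columns NULL.
- acct_id=6: 2 matching t row(s), so 2 row(s) emitted.
- acct_id=5: no t row matches, row kept with t columns NULL.
- acct_id=5: no t row matches, row kept with t columns NULL.
- acct_id=2: no t row matches, row kept with t columns NULL.
- 4 row(s) from t found no a partner → padded with NULL.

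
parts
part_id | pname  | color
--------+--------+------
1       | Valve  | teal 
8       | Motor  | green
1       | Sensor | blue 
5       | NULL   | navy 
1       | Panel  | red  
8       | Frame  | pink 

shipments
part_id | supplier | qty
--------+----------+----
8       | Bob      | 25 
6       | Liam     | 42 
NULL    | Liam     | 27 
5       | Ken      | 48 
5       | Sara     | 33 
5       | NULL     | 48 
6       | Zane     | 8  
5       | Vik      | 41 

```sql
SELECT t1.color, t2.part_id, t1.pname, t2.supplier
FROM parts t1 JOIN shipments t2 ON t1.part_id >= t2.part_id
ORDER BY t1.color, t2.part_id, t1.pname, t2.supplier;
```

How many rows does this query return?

INNER JOIN keeps only pairs where the ON condition holds.
Matching on t1.part_id >= t2.part_id. A NULL in a compared column never satisfies the condition.
- t1 (part_id=1) has no partner → excluded.
- t1 (part_id=8) pairs with 7 row(s) of t2.
- t1 (part_id=1) has no partner → excluded.
- t1 (part_id=5) pairs with 4 row(s) of t2.
- t1 (part_id=1) has no partner → excluded.
- t1 (part_id=8) pairs with 7 row(s) of t2.
Total: 18 rows.

18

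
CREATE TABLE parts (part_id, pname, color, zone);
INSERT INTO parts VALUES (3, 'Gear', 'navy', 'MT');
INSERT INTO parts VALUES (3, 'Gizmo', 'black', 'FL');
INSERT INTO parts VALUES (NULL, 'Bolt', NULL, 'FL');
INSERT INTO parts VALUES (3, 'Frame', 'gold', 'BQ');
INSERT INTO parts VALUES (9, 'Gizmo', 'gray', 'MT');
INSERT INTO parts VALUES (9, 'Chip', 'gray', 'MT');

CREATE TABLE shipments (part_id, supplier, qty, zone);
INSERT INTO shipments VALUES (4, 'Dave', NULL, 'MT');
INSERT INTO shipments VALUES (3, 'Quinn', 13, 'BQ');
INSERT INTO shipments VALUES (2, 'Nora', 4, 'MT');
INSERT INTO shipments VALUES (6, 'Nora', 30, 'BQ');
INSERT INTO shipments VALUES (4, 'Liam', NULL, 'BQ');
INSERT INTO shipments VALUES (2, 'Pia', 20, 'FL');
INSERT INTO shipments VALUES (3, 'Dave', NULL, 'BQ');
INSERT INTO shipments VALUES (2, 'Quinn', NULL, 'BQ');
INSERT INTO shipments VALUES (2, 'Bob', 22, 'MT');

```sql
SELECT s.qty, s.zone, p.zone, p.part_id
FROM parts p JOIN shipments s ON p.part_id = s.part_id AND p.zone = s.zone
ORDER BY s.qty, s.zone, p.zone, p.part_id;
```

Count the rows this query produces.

2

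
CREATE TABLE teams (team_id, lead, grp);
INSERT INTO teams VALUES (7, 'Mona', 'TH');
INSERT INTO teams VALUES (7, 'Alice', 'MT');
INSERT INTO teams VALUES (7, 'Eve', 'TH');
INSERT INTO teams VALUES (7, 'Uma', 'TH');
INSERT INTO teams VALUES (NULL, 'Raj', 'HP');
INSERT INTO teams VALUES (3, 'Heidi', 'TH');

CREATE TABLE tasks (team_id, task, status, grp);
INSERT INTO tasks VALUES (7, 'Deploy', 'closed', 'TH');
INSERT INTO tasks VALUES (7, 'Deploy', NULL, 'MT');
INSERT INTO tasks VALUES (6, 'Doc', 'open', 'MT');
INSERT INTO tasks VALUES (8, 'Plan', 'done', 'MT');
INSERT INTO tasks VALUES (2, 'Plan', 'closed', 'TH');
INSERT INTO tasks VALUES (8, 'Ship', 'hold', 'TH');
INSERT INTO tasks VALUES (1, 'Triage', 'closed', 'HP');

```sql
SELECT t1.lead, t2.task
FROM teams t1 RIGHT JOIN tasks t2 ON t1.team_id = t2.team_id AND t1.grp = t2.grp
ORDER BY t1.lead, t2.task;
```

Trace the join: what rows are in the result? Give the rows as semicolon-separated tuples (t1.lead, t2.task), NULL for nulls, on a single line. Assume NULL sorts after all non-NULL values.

(Alice, Deploy); (Eve, Deploy); (Mona, Deploy); (Uma, Deploy); (NULL, Doc); (NULL, Plan); (NULL, Plan); (NULL, Ship); (NULL, Triage)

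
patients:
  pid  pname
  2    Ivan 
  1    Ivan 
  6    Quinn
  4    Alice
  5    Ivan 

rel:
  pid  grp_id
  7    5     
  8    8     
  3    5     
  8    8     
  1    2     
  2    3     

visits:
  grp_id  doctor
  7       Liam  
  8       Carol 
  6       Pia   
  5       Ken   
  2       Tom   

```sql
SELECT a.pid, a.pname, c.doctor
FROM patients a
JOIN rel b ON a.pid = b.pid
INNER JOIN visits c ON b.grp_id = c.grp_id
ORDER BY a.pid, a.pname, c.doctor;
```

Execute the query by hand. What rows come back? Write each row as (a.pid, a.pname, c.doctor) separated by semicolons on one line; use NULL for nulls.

Joins associate left-to-right: patients INNER JOIN rel on pid gives 2 intermediate row(s).
Then INNER JOIN `visits c` on grp_id: keep only rows whose b.grp_id appears in c.

(1, Ivan, Tom)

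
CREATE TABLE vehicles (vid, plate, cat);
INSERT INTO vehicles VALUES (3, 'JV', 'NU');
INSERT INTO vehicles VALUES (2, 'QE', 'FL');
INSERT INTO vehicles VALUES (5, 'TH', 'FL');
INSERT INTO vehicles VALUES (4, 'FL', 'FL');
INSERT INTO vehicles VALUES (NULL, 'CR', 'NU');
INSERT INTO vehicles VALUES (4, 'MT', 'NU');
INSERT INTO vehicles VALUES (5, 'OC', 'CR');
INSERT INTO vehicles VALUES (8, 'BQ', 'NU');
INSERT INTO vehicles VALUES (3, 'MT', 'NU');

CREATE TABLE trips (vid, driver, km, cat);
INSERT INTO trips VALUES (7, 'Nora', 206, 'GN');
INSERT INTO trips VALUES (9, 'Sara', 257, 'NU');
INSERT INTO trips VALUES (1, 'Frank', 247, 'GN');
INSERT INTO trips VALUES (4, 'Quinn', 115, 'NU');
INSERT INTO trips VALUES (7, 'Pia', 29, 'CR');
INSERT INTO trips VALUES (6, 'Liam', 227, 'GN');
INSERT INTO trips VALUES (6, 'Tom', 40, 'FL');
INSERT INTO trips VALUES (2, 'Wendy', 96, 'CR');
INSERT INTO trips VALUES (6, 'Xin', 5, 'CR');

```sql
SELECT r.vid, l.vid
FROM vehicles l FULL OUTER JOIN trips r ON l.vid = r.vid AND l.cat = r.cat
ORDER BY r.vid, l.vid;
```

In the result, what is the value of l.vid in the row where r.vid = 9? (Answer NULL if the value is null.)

NULL

FULL OUTER JOIN keeps every row from both sides; unmatched rows get NULL for the other side's columns.
Matching on l.vid = r.vid AND l.cat = r.cat. A NULL in a compared column never satisfies the condition.
Matched pairs: 1; unmatched l rows kept: 8; unmatched r rows kept: 8.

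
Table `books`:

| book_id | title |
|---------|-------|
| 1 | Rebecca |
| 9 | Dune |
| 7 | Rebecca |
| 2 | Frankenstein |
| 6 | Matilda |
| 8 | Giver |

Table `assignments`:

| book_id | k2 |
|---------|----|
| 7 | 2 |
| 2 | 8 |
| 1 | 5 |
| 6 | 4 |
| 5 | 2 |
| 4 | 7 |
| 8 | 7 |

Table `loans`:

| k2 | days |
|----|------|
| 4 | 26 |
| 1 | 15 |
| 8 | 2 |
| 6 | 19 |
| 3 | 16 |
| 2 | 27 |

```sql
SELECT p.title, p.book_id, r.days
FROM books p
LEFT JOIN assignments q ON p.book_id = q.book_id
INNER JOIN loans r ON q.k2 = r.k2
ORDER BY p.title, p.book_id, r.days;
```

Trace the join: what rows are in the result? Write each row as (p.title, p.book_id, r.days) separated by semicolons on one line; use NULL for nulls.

Evaluate left to right. First `books p LEFT JOIN assignments q` on book_id: 6 row(s).
Then INNER JOIN `loans r` on k2: keep only rows whose q.k2 appears in r.

(Frankenstein, 2, 2); (Matilda, 6, 26); (Rebecca, 7, 27)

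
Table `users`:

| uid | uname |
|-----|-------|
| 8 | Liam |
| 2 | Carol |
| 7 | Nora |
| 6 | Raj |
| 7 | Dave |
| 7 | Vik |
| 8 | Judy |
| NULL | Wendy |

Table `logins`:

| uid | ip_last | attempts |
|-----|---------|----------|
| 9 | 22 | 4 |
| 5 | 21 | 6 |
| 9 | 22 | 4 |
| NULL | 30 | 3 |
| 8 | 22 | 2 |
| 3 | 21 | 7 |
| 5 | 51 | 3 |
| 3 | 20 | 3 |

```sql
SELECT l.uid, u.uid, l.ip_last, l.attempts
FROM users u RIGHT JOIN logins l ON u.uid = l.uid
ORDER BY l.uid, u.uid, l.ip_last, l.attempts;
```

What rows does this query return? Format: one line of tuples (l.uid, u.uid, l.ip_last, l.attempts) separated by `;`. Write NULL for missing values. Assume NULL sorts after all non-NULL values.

(3, NULL, 20, 3); (3, NULL, 21, 7); (5, NULL, 21, 6); (5, NULL, 51, 3); (8, 8, 22, 2); (8, 8, 22, 2); (9, NULL, 22, 4); (9, NULL, 22, 4); (NULL, NULL, 30, 3)

RIGHT JOIN keeps every row from `logins`; unmatched rows get NULL for `users`'s columns.
Matching on u.uid = l.uid. A NULL in a compared column never satisfies the condition.
Matched pairs: 2; unmatched l rows kept: 7.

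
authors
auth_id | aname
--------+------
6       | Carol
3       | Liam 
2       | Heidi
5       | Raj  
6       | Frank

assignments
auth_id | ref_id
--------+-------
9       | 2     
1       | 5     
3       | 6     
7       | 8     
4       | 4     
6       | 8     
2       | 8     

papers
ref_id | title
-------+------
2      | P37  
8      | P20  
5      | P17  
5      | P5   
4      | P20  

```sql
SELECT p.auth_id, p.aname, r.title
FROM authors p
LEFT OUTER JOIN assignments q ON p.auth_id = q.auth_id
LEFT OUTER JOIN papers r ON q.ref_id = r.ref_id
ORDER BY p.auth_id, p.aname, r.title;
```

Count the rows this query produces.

5

Step 1 — p LEFT JOIN q on auth_id → 5 row(s).
Then LEFT JOIN `papers r` on ref_id: each of those 5 rows is kept; rows whose q.ref_id has no match in r get NULL for r's columns.
Result: 5 row(s).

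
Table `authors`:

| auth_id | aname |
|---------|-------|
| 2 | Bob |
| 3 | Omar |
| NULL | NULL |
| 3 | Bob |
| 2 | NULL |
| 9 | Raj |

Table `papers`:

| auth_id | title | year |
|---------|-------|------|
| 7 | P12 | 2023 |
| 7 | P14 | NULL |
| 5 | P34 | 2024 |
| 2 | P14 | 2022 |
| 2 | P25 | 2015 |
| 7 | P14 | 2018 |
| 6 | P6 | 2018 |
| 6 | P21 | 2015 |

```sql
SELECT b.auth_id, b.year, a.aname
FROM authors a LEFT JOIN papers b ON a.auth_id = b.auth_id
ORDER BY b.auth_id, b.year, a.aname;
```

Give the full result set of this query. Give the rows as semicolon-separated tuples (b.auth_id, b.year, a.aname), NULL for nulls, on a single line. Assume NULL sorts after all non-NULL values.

LEFT JOIN keeps every row from `authors`; unmatched rows get NULL for `papers`'s columns.
Matching on a.auth_id = b.auth_id. A NULL in a compared column never satisfies the condition.
- a row (auth_id=2): matches 2 b row(s) → 2 output row(s).
- a row (auth_id=3): no match → kept, b columns NULL.
- a row (auth_id=NULL): no match → kept, b columns NULL.
- a row (auth_id=3): no match → kept, b columns NULL.
- a row (auth_id=2): matches 2 b row(s) → 2 output row(s).
- a row (auth_id=9): no match → kept, b columns NULL.
After projecting and ordering:
b.auth_id | b.year | a.aname
2 | 2015 | Bob
2 | 2015 | NULL
2 | 2022 | Bob
2 | 2022 | NULL
NULL | NULL | Bob
NULL | NULL | Omar
NULL | NULL | Raj
NULL | NULL | NULL

(2, 2015, Bob); (2, 2015, NULL); (2, 2022, Bob); (2, 2022, NULL); (NULL, NULL, Bob); (NULL, NULL, Omar); (NULL, NULL, Raj); (NULL, NULL, NULL)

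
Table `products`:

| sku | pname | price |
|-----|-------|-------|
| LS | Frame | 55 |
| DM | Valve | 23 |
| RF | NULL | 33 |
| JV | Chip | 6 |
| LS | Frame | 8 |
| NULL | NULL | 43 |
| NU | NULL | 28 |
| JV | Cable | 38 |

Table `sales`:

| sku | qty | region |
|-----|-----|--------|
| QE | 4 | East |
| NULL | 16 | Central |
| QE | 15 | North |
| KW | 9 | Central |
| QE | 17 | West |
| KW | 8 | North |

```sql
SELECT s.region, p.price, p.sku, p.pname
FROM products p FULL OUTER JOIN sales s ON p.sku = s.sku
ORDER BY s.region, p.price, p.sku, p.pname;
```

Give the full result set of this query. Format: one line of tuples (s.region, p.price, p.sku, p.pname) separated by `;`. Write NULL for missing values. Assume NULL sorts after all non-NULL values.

(Central, NULL, NULL, NULL); (Central, NULL, NULL, NULL); (East, NULL, NULL, NULL); (North, NULL, NULL, NULL); (North, NULL, NULL, NULL); (West, NULL, NULL, NULL); (NULL, 6, JV, Chip); (NULL, 8, LS, Frame); (NULL, 23, DM, Valve); (NULL, 28, NU, NULL); (NULL, 33, RF, NULL); (NULL, 38, JV, Cable); (NULL, 43, NULL, NULL); (NULL, 55, LS, Frame)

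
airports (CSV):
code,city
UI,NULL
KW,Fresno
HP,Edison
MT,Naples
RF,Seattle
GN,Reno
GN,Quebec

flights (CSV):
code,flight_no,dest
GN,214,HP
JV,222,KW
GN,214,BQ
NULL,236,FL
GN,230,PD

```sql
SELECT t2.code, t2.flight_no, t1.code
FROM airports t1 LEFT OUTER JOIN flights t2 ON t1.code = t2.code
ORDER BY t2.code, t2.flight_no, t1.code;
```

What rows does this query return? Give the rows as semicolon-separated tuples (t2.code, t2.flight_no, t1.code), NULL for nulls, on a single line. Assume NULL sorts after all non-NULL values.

LEFT JOIN keeps every row from `airports`; unmatched rows get NULL for `flights`'s columns.
Matching on t1.code = t2.code. A NULL in a compared column never satisfies the condition.
- t1 (code=UI) has no partner → padded with NULL.
- t1 (code=KW) has no partner → padded with NULL.
- t1 (code=HP) has no partner → padded with NULL.
- t1 (code=MT) has no partner → padded with NULL.
- t1 (code=RF) has no partner → padded with NULL.
- t1 (code=GN) pairs with 3 row(s) of t2.
- t1 (code=GN) pairs with 3 row(s) of t2.

(GN, 214, GN); (GN, 214, GN); (GN, 214, GN); (GN, 214, GN); (GN, 230, GN); (GN, 230, GN); (NULL, NULL, HP); (NULL, NULL, KW); (NULL, NULL, MT); (NULL, NULL, RF); (NULL, NULL, UI)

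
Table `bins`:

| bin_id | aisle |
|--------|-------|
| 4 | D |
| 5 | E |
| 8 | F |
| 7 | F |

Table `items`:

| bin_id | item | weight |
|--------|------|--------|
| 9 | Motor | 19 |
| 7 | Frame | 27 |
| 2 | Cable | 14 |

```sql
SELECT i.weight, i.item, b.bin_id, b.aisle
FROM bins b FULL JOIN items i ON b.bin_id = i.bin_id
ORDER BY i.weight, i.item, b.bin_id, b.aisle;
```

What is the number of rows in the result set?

6

FULL OUTER JOIN keeps every row from both sides; unmatched rows get NULL for the other side's columns.
Matching on b.bin_id = i.bin_id.
- b (bin_id=4) has no partner → padded with NULL.
- b (bin_id=5) has no partner → padded with NULL.
- b (bin_id=8) has no partner → padded with NULL.
- b (bin_id=7) pairs with 1 row(s) of i.
- 2 row(s) from i found no b partner → padded with NULL.
Total: 1 matched + 5 padded = 6 rows.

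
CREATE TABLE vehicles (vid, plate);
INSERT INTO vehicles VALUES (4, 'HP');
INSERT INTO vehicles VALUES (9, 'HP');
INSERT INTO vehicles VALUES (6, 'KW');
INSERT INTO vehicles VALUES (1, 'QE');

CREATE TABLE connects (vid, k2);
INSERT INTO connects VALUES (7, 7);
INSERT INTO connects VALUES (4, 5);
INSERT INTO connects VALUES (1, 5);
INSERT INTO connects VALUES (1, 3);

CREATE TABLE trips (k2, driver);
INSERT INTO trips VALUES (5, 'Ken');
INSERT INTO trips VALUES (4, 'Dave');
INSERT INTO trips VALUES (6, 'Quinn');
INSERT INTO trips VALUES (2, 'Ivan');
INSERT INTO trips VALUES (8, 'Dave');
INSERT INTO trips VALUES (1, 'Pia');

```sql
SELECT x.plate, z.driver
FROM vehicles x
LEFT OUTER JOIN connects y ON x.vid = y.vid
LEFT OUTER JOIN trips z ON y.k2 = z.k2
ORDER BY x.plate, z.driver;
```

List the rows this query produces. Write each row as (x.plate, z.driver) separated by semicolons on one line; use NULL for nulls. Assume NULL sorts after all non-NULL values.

(HP, Ken); (HP, NULL); (KW, NULL); (QE, Ken); (QE, NULL)

Step 1 — x LEFT JOIN y on vid → 5 row(s).
Then LEFT JOIN `trips z` on k2: each of those 5 rows is kept; rows whose y.k2 has no match in z get NULL for z's columns.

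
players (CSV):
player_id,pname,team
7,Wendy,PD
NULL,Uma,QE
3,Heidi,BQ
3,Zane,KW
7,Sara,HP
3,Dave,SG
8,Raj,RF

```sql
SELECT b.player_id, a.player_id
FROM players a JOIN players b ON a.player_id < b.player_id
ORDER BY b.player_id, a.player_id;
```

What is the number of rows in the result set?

11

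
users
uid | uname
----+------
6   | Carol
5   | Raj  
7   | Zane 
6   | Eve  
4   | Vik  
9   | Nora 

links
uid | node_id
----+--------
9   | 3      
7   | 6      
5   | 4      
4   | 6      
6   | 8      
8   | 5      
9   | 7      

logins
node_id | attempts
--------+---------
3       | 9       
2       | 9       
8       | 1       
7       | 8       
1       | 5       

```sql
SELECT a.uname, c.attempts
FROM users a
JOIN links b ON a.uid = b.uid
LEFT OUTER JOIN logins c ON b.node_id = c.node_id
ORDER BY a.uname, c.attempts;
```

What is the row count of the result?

7

Step 1 — a INNER JOIN b on uid → 7 row(s).
Then LEFT JOIN `logins c` on node_id: each of those 7 rows is kept; rows whose b.node_id has no match in c get NULL for c's columns.
Result: 7 row(s).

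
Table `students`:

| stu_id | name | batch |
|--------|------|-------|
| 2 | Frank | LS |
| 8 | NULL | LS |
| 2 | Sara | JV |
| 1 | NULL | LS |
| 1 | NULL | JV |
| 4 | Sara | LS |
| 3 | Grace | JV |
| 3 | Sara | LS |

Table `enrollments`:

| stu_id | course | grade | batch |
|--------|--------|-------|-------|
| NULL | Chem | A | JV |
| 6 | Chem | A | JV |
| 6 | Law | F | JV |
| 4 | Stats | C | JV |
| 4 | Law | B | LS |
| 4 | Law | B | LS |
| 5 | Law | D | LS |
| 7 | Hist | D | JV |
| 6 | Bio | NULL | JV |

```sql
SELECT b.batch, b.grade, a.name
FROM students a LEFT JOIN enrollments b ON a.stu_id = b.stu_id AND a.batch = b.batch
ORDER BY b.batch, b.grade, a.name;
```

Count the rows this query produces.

9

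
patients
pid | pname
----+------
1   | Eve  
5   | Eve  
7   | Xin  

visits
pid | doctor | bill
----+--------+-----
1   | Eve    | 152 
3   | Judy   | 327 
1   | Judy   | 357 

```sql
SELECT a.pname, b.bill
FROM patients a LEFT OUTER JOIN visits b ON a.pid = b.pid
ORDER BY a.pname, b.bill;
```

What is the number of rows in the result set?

LEFT JOIN keeps every row from `patients`; unmatched rows get NULL for `visits`'s columns.
Matching on a.pid = b.pid.
Matched pairs: 2; unmatched a rows kept: 2.
Total: 2 matched + 2 padded = 4 rows.

4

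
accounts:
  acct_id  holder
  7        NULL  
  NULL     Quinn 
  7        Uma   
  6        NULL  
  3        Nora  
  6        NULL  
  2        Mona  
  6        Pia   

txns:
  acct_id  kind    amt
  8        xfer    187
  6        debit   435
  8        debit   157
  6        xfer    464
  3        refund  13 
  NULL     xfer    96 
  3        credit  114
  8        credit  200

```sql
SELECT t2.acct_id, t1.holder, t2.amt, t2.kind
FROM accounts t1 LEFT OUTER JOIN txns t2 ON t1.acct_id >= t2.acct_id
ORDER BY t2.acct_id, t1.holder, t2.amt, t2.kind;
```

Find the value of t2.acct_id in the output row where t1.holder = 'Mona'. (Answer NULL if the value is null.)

LEFT JOIN keeps every row from `accounts`; unmatched rows get NULL for `txns`'s columns.
Matching on t1.acct_id >= t2.acct_id. A NULL in a compared column never satisfies the condition.
- t1 row (acct_id=7): matches 4 t2 row(s) → 4 output row(s).
- t1 row (acct_id=NULL): no match → kept, t2 columns NULL.
- t1 row (acct_id=7): matches 4 t2 row(s) → 4 output row(s).
- t1 row (acct_id=6): matches 4 t2 row(s) → 4 output row(s).
- t1 row (acct_id=3): matches 2 t2 row(s) → 2 output row(s).
- t1 row (acct_id=6): matches 4 t2 row(s) → 4 output row(s).
- t1 row (acct_id=2): no match → kept, t2 columns NULL.
- t1 row (acct_id=6): matches 4 t2 row(s) → 4 output row(s).

NULL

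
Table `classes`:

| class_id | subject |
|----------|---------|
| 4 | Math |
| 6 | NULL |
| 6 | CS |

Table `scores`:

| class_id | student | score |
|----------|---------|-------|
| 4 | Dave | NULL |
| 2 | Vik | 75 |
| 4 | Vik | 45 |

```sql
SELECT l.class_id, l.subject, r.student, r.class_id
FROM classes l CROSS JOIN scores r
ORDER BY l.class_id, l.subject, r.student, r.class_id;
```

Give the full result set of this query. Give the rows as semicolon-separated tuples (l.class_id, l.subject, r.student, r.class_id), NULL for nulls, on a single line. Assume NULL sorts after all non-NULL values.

CROSS JOIN pairs every row of `classes` with every row of `scores`: 3 × 3 = 9 rows.
After projecting and ordering:
l.class_id | l.subject | r.student | r.class_id
4 | Math | Dave | 4
4 | Math | Vik | 2
4 | Math | Vik | 4
6 | CS | Dave | 4
6 | CS | Vik | 2
6 | CS | Vik | 4
6 | NULL | Dave | 4
6 | NULL | Vik | 2
6 | NULL | Vik | 4

(4, Math, Dave, 4); (4, Math, Vik, 2); (4, Math, Vik, 4); (6, CS, Dave, 4); (6, CS, Vik, 2); (6, CS, Vik, 4); (6, NULL, Dave, 4); (6, NULL, Vik, 2); (6, NULL, Vik, 4)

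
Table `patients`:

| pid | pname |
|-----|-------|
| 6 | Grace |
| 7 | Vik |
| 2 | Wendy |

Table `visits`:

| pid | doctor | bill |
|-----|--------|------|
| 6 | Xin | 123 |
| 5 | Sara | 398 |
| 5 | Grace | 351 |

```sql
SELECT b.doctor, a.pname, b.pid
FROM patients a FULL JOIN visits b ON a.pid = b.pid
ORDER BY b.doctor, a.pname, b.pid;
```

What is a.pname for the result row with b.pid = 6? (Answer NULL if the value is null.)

Grace

FULL OUTER JOIN keeps every row from both sides; unmatched rows get NULL for the other side's columns.
Matching on a.pid = b.pid.
- pid=6: 1 matching b row(s), so 1 row(s) emitted.
- pid=7: no b row matches, row kept with b columns NULL.
- pid=2: no b row matches, row kept with b columns NULL.
- 2 row(s) from b found no a partner → padded with NULL.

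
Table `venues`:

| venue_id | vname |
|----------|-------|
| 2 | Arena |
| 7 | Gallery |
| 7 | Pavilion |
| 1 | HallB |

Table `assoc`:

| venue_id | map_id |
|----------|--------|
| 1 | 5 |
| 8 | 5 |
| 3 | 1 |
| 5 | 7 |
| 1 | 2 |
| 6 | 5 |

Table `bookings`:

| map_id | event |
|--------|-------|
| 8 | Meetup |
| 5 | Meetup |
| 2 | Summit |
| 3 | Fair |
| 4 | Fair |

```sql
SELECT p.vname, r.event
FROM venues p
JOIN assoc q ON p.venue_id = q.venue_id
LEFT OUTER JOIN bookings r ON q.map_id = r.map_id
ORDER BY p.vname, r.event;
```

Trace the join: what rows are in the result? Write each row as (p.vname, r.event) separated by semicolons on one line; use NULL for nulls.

(HallB, Meetup); (HallB, Summit)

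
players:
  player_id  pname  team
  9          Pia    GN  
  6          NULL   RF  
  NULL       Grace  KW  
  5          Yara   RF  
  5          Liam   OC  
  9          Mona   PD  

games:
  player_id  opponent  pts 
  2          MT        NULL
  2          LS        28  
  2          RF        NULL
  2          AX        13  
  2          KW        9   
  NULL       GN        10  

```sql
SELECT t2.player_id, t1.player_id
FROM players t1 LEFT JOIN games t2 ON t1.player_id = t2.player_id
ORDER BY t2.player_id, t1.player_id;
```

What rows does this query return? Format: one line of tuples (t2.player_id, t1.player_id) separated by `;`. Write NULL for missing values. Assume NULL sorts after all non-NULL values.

(NULL, 5); (NULL, 5); (NULL, 6); (NULL, 9); (NULL, 9); (NULL, NULL)

LEFT JOIN keeps every row from `players`; unmatched rows get NULL for `games`'s columns.
Matching on t1.player_id = t2.player_id. A NULL in a compared column never satisfies the condition.
- t1 row (player_id=9): no match → kept, t2 columns NULL.
- t1 row (player_id=6): no match → kept, t2 columns NULL.
- t1 row (player_id=NULL): no match → kept, t2 columns NULL.
- t1 row (player_id=5): no match → kept, t2 columns NULL.
- t1 row (player_id=5): no match → kept, t2 columns NULL.
- t1 row (player_id=9): no match → kept, t2 columns NULL.
After projecting and ordering:
t2.player_id | t1.player_id
NULL | 5
NULL | 5
NULL | 6
NULL | 9
NULL | 9
NULL | NULL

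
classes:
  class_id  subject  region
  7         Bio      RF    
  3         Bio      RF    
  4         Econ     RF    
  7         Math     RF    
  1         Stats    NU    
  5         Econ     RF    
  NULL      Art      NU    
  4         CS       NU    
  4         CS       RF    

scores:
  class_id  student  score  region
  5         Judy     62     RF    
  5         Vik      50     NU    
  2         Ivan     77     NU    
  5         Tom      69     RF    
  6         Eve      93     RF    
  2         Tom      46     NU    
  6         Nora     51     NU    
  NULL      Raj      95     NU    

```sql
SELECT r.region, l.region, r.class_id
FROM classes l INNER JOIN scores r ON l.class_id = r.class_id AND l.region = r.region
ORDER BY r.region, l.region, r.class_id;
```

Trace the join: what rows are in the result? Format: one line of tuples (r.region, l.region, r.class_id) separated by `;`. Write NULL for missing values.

(RF, RF, 5); (RF, RF, 5)

INNER JOIN keeps only pairs where the ON condition holds.
Matching on l.class_id = r.class_id AND l.region = r.region. A NULL in a compared column never satisfies the condition.
- l[0] class_id=7, region=RF → no match; dropped.
- l[1] class_id=3, region=RF → no match; dropped.
- l[2] class_id=4, region=RF → no match; dropped.
- l[3] class_id=7, region=RF → no match; dropped.
- l[4] class_id=1, region=NU → no match; dropped.
- l[5] class_id=5, region=RF → 2 match(es) in r → 2 row(s).
- l[6] class_id=NULL, region=NU → no match; dropped.
- l[7] class_id=4, region=NU → no match; dropped.
- l[8] class_id=4, region=RF → no match; dropped.
After projecting and ordering:
r.region | l.region | r.class_id
RF | RF | 5
RF | RF | 5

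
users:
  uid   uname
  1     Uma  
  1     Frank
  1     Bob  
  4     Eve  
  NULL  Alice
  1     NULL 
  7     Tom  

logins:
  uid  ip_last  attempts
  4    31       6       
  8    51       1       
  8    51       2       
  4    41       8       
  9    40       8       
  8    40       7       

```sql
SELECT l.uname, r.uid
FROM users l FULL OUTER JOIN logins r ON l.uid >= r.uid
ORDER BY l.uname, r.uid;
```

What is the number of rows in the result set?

13

FULL OUTER JOIN keeps every row from both sides; unmatched rows get NULL for the other side's columns.
Matching on l.uid >= r.uid. A NULL in a compared column never satisfies the condition.
Matched pairs: 4; unmatched l rows kept: 5; unmatched r rows kept: 4.
Total: 4 matched + 9 padded = 13 rows.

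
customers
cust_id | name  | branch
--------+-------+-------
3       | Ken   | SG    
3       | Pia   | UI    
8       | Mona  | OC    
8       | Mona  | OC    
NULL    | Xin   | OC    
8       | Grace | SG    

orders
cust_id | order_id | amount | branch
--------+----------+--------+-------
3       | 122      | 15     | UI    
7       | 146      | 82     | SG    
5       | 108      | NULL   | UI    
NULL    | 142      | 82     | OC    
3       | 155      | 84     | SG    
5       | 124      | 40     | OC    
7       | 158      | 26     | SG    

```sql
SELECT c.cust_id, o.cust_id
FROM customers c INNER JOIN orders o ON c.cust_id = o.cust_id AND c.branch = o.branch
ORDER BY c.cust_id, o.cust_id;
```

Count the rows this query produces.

2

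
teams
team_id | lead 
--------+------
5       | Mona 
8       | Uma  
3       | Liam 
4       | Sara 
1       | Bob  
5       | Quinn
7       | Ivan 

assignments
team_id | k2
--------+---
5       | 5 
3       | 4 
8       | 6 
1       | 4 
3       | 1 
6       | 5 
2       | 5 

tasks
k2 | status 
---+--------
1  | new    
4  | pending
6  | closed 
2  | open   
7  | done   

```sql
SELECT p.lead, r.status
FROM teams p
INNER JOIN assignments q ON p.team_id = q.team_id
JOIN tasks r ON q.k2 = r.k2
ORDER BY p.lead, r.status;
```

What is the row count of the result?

4

Joins associate left-to-right: teams INNER JOIN assignments on team_id gives 6 intermediate row(s).
Then INNER JOIN `tasks r` on k2: keep only rows whose q.k2 appears in r.
Result: 4 row(s).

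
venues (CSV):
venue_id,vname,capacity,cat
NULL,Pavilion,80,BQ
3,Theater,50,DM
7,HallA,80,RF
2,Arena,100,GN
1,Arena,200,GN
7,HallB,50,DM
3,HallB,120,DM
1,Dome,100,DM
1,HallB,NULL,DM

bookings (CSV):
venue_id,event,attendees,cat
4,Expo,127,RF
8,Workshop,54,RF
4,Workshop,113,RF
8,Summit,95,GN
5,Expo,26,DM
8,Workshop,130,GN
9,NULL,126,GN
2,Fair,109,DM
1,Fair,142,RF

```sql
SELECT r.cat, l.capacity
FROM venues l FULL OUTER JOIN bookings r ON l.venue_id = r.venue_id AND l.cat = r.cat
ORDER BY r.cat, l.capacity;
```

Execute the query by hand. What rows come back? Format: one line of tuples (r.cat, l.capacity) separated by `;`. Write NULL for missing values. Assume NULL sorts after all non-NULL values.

FULL OUTER JOIN keeps every row from both sides; unmatched rows get NULL for the other side's columns.
Matching on l.venue_id = r.venue_id AND l.cat = r.cat. A NULL in a compared column never satisfies the condition.
- l row (venue_id=NULL, cat=BQ): no match → kept, r columns NULL.
- l row (venue_id=3, cat=DM): no match → kept, r columns NULL.
- l row (venue_id=7, cat=RF): no match → kept, r columns NULL.
- l row (venue_id=2, cat=GN): no match → kept, r columns NULL.
- l row (venue_id=1, cat=GN): no match → kept, r columns NULL.
- l row (venue_id=7, cat=DM): no match → kept, r columns NULL.
- l row (venue_id=3, cat=DM): no match → kept, r columns NULL.
- l row (venue_id=1, cat=DM): no match → kept, r columns NULL.
- l row (venue_id=1, cat=DM): no match → kept, r columns NULL.
- 9 r row(s) had no l match → kept, l columns NULL.

(DM, NULL); (DM, NULL); (GN, NULL); (GN, NULL); (GN, NULL); (RF, NULL); (RF, NULL); (RF, NULL); (RF, NULL); (NULL, 50); (NULL, 50); (NULL, 80); (NULL, 80); (NULL, 100); (NULL, 100); (NULL, 120); (NULL, 200); (NULL, NULL)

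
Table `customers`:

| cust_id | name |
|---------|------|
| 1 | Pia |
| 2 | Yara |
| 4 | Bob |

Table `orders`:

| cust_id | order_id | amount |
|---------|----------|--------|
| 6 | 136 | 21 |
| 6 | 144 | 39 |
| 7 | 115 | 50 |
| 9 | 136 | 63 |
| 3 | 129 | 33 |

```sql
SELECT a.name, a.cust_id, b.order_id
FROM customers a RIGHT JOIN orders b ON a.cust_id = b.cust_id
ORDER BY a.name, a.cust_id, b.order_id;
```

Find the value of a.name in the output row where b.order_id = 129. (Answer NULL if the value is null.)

NULL

RIGHT JOIN keeps every row from `orders`; unmatched rows get NULL for `customers`'s columns.
Matching on a.cust_id = b.cust_id.
- cust_id=1: no matching b row.
- cust_id=2: no matching b row.
- cust_id=4: no matching b row.
- plus 5 unmatched b row(s), each kept with NULL a columns.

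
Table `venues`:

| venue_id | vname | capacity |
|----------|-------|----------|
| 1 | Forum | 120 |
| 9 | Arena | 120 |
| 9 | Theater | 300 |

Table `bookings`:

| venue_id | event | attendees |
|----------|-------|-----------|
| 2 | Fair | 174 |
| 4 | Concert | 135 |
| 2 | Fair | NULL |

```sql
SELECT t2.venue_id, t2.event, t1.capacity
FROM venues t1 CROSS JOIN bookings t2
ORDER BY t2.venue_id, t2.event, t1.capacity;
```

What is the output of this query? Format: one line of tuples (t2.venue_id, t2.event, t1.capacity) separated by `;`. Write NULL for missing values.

(2, Fair, 120); (2, Fair, 120); (2, Fair, 120); (2, Fair, 120); (2, Fair, 300); (2, Fair, 300); (4, Concert, 120); (4, Concert, 120); (4, Concert, 300)

CROSS JOIN pairs every row of `venues` with every row of `bookings`: 3 × 3 = 9 rows.
After projecting and ordering:
t2.venue_id | t2.event | t1.capacity
2 | Fair | 120
2 | Fair | 120
2 | Fair | 120
2 | Fair | 120
2 | Fair | 300
2 | Fair | 300
4 | Concert | 120
4 | Concert | 120
4 | Concert | 300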